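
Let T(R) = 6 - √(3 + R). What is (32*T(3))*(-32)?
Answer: -6144 + 1024*√6 ≈ -3635.7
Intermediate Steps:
(32*T(3))*(-32) = (32*(6 - √(3 + 3)))*(-32) = (32*(6 - √6))*(-32) = (192 - 32*√6)*(-32) = -6144 + 1024*√6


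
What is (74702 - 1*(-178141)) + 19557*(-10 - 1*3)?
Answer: -1398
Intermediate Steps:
(74702 - 1*(-178141)) + 19557*(-10 - 1*3) = (74702 + 178141) + 19557*(-10 - 3) = 252843 + 19557*(-13) = 252843 - 254241 = -1398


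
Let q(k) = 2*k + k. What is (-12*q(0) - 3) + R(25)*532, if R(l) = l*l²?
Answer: 8312497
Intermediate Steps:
q(k) = 3*k
R(l) = l³
(-12*q(0) - 3) + R(25)*532 = (-36*0 - 3) + 25³*532 = (-12*0 - 3) + 15625*532 = (0 - 3) + 8312500 = -3 + 8312500 = 8312497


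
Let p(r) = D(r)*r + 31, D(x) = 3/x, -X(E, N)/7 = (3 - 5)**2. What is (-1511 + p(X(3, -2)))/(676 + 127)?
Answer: -1477/803 ≈ -1.8394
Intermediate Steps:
X(E, N) = -28 (X(E, N) = -7*(3 - 5)**2 = -7*(-2)**2 = -7*4 = -28)
p(r) = 34 (p(r) = (3/r)*r + 31 = 3 + 31 = 34)
(-1511 + p(X(3, -2)))/(676 + 127) = (-1511 + 34)/(676 + 127) = -1477/803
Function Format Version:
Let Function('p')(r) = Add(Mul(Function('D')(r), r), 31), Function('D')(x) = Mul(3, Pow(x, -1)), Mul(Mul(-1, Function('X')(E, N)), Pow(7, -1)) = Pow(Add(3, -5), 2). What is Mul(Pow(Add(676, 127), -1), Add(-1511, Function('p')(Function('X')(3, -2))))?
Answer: Rational(-1477, 803) ≈ -1.8394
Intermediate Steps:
Function('X')(E, N) = -28 (Function('X')(E, N) = Mul(-7, Pow(Add(3, -5), 2)) = Mul(-7, Pow(-2, 2)) = Mul(-7, 4) = -28)
Function('p')(r) = 34 (Function('p')(r) = Add(Mul(Mul(3, Pow(r, -1)), r), 31) = Add(3, 31) = 34)
Mul(Pow(Add(676, 127), -1), Add(-1511, Function('p')(Function('X')(3, -2)))) = Mul(Pow(Add(676, 127), -1), Add(-1511, 34)) = Mul(Pow(803, -1), -1477) = Mul(Rational(1, 803), -1477) = Rational(-1477, 803)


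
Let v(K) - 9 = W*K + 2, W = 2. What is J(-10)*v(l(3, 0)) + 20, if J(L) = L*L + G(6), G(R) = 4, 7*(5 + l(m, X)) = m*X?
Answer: 124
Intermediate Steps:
l(m, X) = -5 + X*m/7 (l(m, X) = -5 + (m*X)/7 = -5 + (X*m)/7 = -5 + X*m/7)
v(K) = 11 + 2*K (v(K) = 9 + (2*K + 2) = 9 + (2 + 2*K) = 11 + 2*K)
J(L) = 4 + L**2 (J(L) = L*L + 4 = L**2 + 4 = 4 + L**2)
J(-10)*v(l(3, 0)) + 20 = (4 + (-10)**2)*(11 + 2*(-5 + (1/7)*0*3)) + 20 = (4 + 100)*(11 + 2*(-5 + 0)) + 20 = 104*(11 + 2*(-5)) + 20 = 104*(11 - 10) + 20 = 104*1 + 20 = 104 + 20 = 124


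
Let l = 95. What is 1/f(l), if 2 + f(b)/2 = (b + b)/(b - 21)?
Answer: 37/42 ≈ 0.88095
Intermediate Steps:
f(b) = -4 + 4*b/(-21 + b) (f(b) = -4 + 2*((b + b)/(b - 21)) = -4 + 2*((2*b)/(-21 + b)) = -4 + 2*(2*b/(-21 + b)) = -4 + 4*b/(-21 + b))
1/f(l) = 1/(84/(-21 + 95)) = 1/(84/74) = 1/(84*(1/74)) = 1/(42/37) = 37/42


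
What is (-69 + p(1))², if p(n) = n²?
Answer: 4624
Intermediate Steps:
(-69 + p(1))² = (-69 + 1²)² = (-69 + 1)² = (-68)² = 4624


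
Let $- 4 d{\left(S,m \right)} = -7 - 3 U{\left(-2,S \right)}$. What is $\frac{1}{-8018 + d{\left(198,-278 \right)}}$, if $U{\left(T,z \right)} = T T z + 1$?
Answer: $- \frac{2}{14843} \approx -0.00013474$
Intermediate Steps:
$U{\left(T,z \right)} = 1 + z T^{2}$ ($U{\left(T,z \right)} = T^{2} z + 1 = z T^{2} + 1 = 1 + z T^{2}$)
$d{\left(S,m \right)} = \frac{5}{2} + 3 S$ ($d{\left(S,m \right)} = - \frac{-7 - 3 \left(1 + S \left(-2\right)^{2}\right)}{4} = - \frac{-7 - 3 \left(1 + S 4\right)}{4} = - \frac{-7 - 3 \left(1 + 4 S\right)}{4} = - \frac{-7 - \left(3 + 12 S\right)}{4} = - \frac{-10 - 12 S}{4} = \frac{5}{2} + 3 S$)
$\frac{1}{-8018 + d{\left(198,-278 \right)}} = \frac{1}{-8018 + \left(\frac{5}{2} + 3 \cdot 198\right)} = \frac{1}{-8018 + \left(\frac{5}{2} + 594\right)} = \frac{1}{-8018 + \frac{1193}{2}} = \frac{1}{- \frac{14843}{2}} = - \frac{2}{14843}$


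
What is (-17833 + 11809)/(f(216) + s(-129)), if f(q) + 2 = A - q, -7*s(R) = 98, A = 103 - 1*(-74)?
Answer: 6024/55 ≈ 109.53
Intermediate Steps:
A = 177 (A = 103 + 74 = 177)
s(R) = -14 (s(R) = -⅐*98 = -14)
f(q) = 175 - q (f(q) = -2 + (177 - q) = 175 - q)
(-17833 + 11809)/(f(216) + s(-129)) = (-17833 + 11809)/((175 - 1*216) - 14) = -6024/((175 - 216) - 14) = -6024/(-41 - 14) = -6024/(-55) = -6024*(-1/55) = 6024/55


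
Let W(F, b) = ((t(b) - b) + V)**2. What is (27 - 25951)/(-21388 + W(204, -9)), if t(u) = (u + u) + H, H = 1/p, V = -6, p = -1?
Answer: 6481/5283 ≈ 1.2268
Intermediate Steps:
H = -1 (H = 1/(-1) = -1)
t(u) = -1 + 2*u (t(u) = (u + u) - 1 = 2*u - 1 = -1 + 2*u)
W(F, b) = (-7 + b)**2 (W(F, b) = (((-1 + 2*b) - b) - 6)**2 = ((-1 + b) - 6)**2 = (-7 + b)**2)
(27 - 25951)/(-21388 + W(204, -9)) = (27 - 25951)/(-21388 + (-7 - 9)**2) = -25924/(-21388 + (-16)**2) = -25924/(-21388 + 256) = -25924/(-21132) = -25924*(-1/21132) = 6481/5283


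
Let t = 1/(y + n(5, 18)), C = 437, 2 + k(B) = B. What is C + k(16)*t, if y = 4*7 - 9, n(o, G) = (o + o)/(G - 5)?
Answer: 112491/257 ≈ 437.71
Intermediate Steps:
n(o, G) = 2*o/(-5 + G) (n(o, G) = (2*o)/(-5 + G) = 2*o/(-5 + G))
y = 19 (y = 28 - 9 = 19)
k(B) = -2 + B
t = 13/257 (t = 1/(19 + 2*5/(-5 + 18)) = 1/(19 + 2*5/13) = 1/(19 + 2*5*(1/13)) = 1/(19 + 10/13) = 1/(257/13) = 13/257 ≈ 0.050584)
C + k(16)*t = 437 + (-2 + 16)*(13/257) = 437 + 14*(13/257) = 437 + 182/257 = 112491/257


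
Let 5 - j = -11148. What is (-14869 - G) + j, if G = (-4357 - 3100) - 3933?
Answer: 7674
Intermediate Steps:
G = -11390 (G = -7457 - 3933 = -11390)
j = 11153 (j = 5 - 1*(-11148) = 5 + 11148 = 11153)
(-14869 - G) + j = (-14869 - 1*(-11390)) + 11153 = (-14869 + 11390) + 11153 = -3479 + 11153 = 7674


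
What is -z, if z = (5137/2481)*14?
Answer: -71918/2481 ≈ -28.988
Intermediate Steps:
z = 71918/2481 (z = (5137*(1/2481))*14 = (5137/2481)*14 = 71918/2481 ≈ 28.988)
-z = -1*71918/2481 = -71918/2481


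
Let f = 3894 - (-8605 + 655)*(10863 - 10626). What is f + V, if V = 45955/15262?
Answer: 2216567191/1174 ≈ 1.8880e+6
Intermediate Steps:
f = 1888044 (f = 3894 - (-7950)*237 = 3894 - 1*(-1884150) = 3894 + 1884150 = 1888044)
V = 3535/1174 (V = 45955*(1/15262) = 3535/1174 ≈ 3.0111)
f + V = 1888044 + 3535/1174 = 2216567191/1174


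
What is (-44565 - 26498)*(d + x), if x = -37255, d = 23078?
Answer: 1007460151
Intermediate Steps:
(-44565 - 26498)*(d + x) = (-44565 - 26498)*(23078 - 37255) = -71063*(-14177) = 1007460151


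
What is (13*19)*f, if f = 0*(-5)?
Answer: 0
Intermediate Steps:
f = 0
(13*19)*f = (13*19)*0 = 247*0 = 0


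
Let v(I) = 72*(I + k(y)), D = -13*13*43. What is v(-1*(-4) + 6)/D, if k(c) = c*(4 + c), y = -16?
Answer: -14544/7267 ≈ -2.0014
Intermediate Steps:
D = -7267 (D = -169*43 = -7267)
v(I) = 13824 + 72*I (v(I) = 72*(I - 16*(4 - 16)) = 72*(I - 16*(-12)) = 72*(I + 192) = 72*(192 + I) = 13824 + 72*I)
v(-1*(-4) + 6)/D = (13824 + 72*(-1*(-4) + 6))/(-7267) = (13824 + 72*(4 + 6))*(-1/7267) = (13824 + 72*10)*(-1/7267) = (13824 + 720)*(-1/7267) = 14544*(-1/7267) = -14544/7267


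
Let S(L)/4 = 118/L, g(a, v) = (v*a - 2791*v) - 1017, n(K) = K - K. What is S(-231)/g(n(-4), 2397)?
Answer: 118/386407791 ≈ 3.0538e-7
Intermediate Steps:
n(K) = 0
g(a, v) = -1017 - 2791*v + a*v (g(a, v) = (a*v - 2791*v) - 1017 = (-2791*v + a*v) - 1017 = -1017 - 2791*v + a*v)
S(L) = 472/L (S(L) = 4*(118/L) = 472/L)
S(-231)/g(n(-4), 2397) = (472/(-231))/(-1017 - 2791*2397 + 0*2397) = (472*(-1/231))/(-1017 - 6690027 + 0) = -472/231/(-6691044) = -472/231*(-1/6691044) = 118/386407791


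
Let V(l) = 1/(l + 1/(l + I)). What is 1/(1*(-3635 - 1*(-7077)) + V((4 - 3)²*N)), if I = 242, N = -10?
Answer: 2319/7981766 ≈ 0.00029054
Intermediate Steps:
V(l) = 1/(l + 1/(242 + l)) (V(l) = 1/(l + 1/(l + 242)) = 1/(l + 1/(242 + l)))
1/(1*(-3635 - 1*(-7077)) + V((4 - 3)²*N)) = 1/(1*(-3635 - 1*(-7077)) + (242 + (4 - 3)²*(-10))/(1 + ((4 - 3)²*(-10))² + 242*((4 - 3)²*(-10)))) = 1/(1*(-3635 + 7077) + (242 + 1²*(-10))/(1 + (1²*(-10))² + 242*(1²*(-10)))) = 1/(1*3442 + (242 + 1*(-10))/(1 + (1*(-10))² + 242*(1*(-10)))) = 1/(3442 + (242 - 10)/(1 + (-10)² + 242*(-10))) = 1/(3442 + 232/(1 + 100 - 2420)) = 1/(3442 + 232/(-2319)) = 1/(3442 - 1/2319*232) = 1/(3442 - 232/2319) = 1/(7981766/2319) = 2319/7981766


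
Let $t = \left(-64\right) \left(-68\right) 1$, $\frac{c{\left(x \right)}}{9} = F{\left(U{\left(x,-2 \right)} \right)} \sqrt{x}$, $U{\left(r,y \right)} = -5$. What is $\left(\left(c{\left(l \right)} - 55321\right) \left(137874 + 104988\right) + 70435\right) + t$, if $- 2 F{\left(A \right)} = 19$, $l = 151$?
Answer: $-13435293915 - 20764701 \sqrt{151} \approx -1.369 \cdot 10^{10}$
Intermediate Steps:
$F{\left(A \right)} = - \frac{19}{2}$ ($F{\left(A \right)} = \left(- \frac{1}{2}\right) 19 = - \frac{19}{2}$)
$c{\left(x \right)} = - \frac{171 \sqrt{x}}{2}$ ($c{\left(x \right)} = 9 \left(- \frac{19 \sqrt{x}}{2}\right) = - \frac{171 \sqrt{x}}{2}$)
$t = 4352$ ($t = 4352 \cdot 1 = 4352$)
$\left(\left(c{\left(l \right)} - 55321\right) \left(137874 + 104988\right) + 70435\right) + t = \left(\left(- \frac{171 \sqrt{151}}{2} - 55321\right) \left(137874 + 104988\right) + 70435\right) + 4352 = \left(\left(-55321 - \frac{171 \sqrt{151}}{2}\right) 242862 + 70435\right) + 4352 = \left(\left(-13435368702 - 20764701 \sqrt{151}\right) + 70435\right) + 4352 = \left(-13435298267 - 20764701 \sqrt{151}\right) + 4352 = -13435293915 - 20764701 \sqrt{151}$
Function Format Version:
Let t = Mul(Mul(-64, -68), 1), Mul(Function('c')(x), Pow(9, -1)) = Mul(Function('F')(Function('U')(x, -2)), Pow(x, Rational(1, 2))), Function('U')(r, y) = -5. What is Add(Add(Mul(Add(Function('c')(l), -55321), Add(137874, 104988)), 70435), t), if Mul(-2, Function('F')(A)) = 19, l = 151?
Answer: Add(-13435293915, Mul(-20764701, Pow(151, Rational(1, 2)))) ≈ -1.3690e+10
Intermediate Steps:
Function('F')(A) = Rational(-19, 2) (Function('F')(A) = Mul(Rational(-1, 2), 19) = Rational(-19, 2))
Function('c')(x) = Mul(Rational(-171, 2), Pow(x, Rational(1, 2))) (Function('c')(x) = Mul(9, Mul(Rational(-19, 2), Pow(x, Rational(1, 2)))) = Mul(Rational(-171, 2), Pow(x, Rational(1, 2))))
t = 4352 (t = Mul(4352, 1) = 4352)
Add(Add(Mul(Add(Function('c')(l), -55321), Add(137874, 104988)), 70435), t) = Add(Add(Mul(Add(Mul(Rational(-171, 2), Pow(151, Rational(1, 2))), -55321), Add(137874, 104988)), 70435), 4352) = Add(Add(Mul(Add(-55321, Mul(Rational(-171, 2), Pow(151, Rational(1, 2)))), 242862), 70435), 4352) = Add(Add(Add(-13435368702, Mul(-20764701, Pow(151, Rational(1, 2)))), 70435), 4352) = Add(Add(-13435298267, Mul(-20764701, Pow(151, Rational(1, 2)))), 4352) = Add(-13435293915, Mul(-20764701, Pow(151, Rational(1, 2))))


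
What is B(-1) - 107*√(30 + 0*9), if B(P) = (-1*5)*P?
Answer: 5 - 107*√30 ≈ -581.06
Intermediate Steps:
B(P) = -5*P
B(-1) - 107*√(30 + 0*9) = -5*(-1) - 107*√(30 + 0*9) = 5 - 107*√(30 + 0) = 5 - 107*√30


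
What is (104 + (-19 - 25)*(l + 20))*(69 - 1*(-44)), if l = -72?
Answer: 270296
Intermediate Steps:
(104 + (-19 - 25)*(l + 20))*(69 - 1*(-44)) = (104 + (-19 - 25)*(-72 + 20))*(69 - 1*(-44)) = (104 - 44*(-52))*(69 + 44) = (104 + 2288)*113 = 2392*113 = 270296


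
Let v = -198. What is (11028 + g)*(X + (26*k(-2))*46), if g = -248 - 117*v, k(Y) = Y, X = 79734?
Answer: 2625451532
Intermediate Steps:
g = 22918 (g = -248 - 117*(-198) = -248 + 23166 = 22918)
(11028 + g)*(X + (26*k(-2))*46) = (11028 + 22918)*(79734 + (26*(-2))*46) = 33946*(79734 - 52*46) = 33946*(79734 - 2392) = 33946*77342 = 2625451532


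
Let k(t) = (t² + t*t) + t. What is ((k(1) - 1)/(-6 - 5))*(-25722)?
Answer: 51444/11 ≈ 4676.7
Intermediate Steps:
k(t) = t + 2*t² (k(t) = (t² + t²) + t = 2*t² + t = t + 2*t²)
((k(1) - 1)/(-6 - 5))*(-25722) = ((1*(1 + 2*1) - 1)/(-6 - 5))*(-25722) = ((1*(1 + 2) - 1)/(-11))*(-25722) = ((1*3 - 1)*(-1/11))*(-25722) = ((3 - 1)*(-1/11))*(-25722) = (2*(-1/11))*(-25722) = -2/11*(-25722) = 51444/11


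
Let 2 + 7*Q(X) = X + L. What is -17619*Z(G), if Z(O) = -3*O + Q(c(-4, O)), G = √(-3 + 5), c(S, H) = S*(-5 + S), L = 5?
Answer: -98163 + 52857*√2 ≈ -23412.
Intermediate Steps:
Q(X) = 3/7 + X/7 (Q(X) = -2/7 + (X + 5)/7 = -2/7 + (5 + X)/7 = -2/7 + (5/7 + X/7) = 3/7 + X/7)
G = √2 ≈ 1.4142
Z(O) = 39/7 - 3*O (Z(O) = -3*O + (3/7 + (-4*(-5 - 4))/7) = -3*O + (3/7 + (-4*(-9))/7) = -3*O + (3/7 + (⅐)*36) = -3*O + (3/7 + 36/7) = -3*O + 39/7 = 39/7 - 3*O)
-17619*Z(G) = -17619*(39/7 - 3*√2) = -98163 + 52857*√2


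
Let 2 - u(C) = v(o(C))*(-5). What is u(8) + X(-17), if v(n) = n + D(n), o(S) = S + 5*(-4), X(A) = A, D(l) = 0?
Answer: -75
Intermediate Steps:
o(S) = -20 + S (o(S) = S - 20 = -20 + S)
v(n) = n (v(n) = n + 0 = n)
u(C) = -98 + 5*C (u(C) = 2 - (-20 + C)*(-5) = 2 - (100 - 5*C) = 2 + (-100 + 5*C) = -98 + 5*C)
u(8) + X(-17) = (-98 + 5*8) - 17 = (-98 + 40) - 17 = -58 - 17 = -75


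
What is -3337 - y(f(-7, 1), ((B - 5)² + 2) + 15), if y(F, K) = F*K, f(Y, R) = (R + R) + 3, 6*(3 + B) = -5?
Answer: -137237/36 ≈ -3812.1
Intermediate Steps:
B = -23/6 (B = -3 + (⅙)*(-5) = -3 - ⅚ = -23/6 ≈ -3.8333)
f(Y, R) = 3 + 2*R (f(Y, R) = 2*R + 3 = 3 + 2*R)
-3337 - y(f(-7, 1), ((B - 5)² + 2) + 15) = -3337 - (3 + 2*1)*(((-23/6 - 5)² + 2) + 15) = -3337 - (3 + 2)*(((-53/6)² + 2) + 15) = -3337 - 5*((2809/36 + 2) + 15) = -3337 - 5*(2881/36 + 15) = -3337 - 5*3421/36 = -3337 - 1*17105/36 = -3337 - 17105/36 = -137237/36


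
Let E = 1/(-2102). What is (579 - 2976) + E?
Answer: -5038495/2102 ≈ -2397.0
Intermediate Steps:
E = -1/2102 ≈ -0.00047574
(579 - 2976) + E = (579 - 2976) - 1/2102 = -2397 - 1/2102 = -5038495/2102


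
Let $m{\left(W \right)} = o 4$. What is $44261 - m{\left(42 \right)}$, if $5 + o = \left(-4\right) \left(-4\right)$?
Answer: $44217$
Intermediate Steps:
$o = 11$ ($o = -5 - -16 = -5 + 16 = 11$)
$m{\left(W \right)} = 44$ ($m{\left(W \right)} = 11 \cdot 4 = 44$)
$44261 - m{\left(42 \right)} = 44261 - 44 = 44217$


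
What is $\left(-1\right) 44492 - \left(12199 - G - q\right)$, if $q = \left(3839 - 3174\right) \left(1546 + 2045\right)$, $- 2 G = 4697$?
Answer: $\frac{4657951}{2} \approx 2.329 \cdot 10^{6}$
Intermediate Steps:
$G = - \frac{4697}{2}$ ($G = \left(- \frac{1}{2}\right) 4697 = - \frac{4697}{2} \approx -2348.5$)
$q = 2388015$ ($q = 665 \cdot 3591 = 2388015$)
$\left(-1\right) 44492 - \left(12199 - G - q\right) = \left(-1\right) 44492 + \left(\left(\left(- \frac{4697}{2} + 2388015\right) - 9409\right) - 2790\right) = -44492 + \left(\left(\frac{4771333}{2} - 9409\right) - 2790\right) = -44492 + \left(\frac{4752515}{2} - 2790\right) = -44492 + \frac{4746935}{2} = \frac{4657951}{2}$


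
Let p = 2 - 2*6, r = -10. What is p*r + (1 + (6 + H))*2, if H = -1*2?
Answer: 110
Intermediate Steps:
p = -10 (p = 2 - 12 = -10)
H = -2
p*r + (1 + (6 + H))*2 = -10*(-10) + (1 + (6 - 2))*2 = 100 + (1 + 4)*2 = 100 + 5*2 = 100 + 10 = 110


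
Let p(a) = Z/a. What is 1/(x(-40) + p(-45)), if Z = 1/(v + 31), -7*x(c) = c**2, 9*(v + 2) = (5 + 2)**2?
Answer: -10850/2480007 ≈ -0.0043750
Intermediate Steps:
v = 31/9 (v = -2 + (5 + 2)**2/9 = -2 + (1/9)*7**2 = -2 + (1/9)*49 = -2 + 49/9 = 31/9 ≈ 3.4444)
x(c) = -c**2/7
Z = 9/310 (Z = 1/(31/9 + 31) = 1/(310/9) = 9/310 ≈ 0.029032)
p(a) = 9/(310*a)
1/(x(-40) + p(-45)) = 1/(-1/7*(-40)**2 + (9/310)/(-45)) = 1/(-1/7*1600 + (9/310)*(-1/45)) = 1/(-1600/7 - 1/1550) = 1/(-2480007/10850) = -10850/2480007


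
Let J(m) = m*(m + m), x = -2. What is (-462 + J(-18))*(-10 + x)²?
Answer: 26784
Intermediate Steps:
J(m) = 2*m² (J(m) = m*(2*m) = 2*m²)
(-462 + J(-18))*(-10 + x)² = (-462 + 2*(-18)²)*(-10 - 2)² = (-462 + 2*324)*(-12)² = (-462 + 648)*144 = 186*144 = 26784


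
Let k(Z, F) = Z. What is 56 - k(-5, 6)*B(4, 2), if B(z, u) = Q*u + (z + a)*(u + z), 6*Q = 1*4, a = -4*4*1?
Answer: -892/3 ≈ -297.33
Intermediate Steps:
a = -16 (a = -16*1 = -16)
Q = ⅔ (Q = (1*4)/6 = (⅙)*4 = ⅔ ≈ 0.66667)
B(z, u) = 2*u/3 + (-16 + z)*(u + z) (B(z, u) = 2*u/3 + (z - 16)*(u + z) = 2*u/3 + (-16 + z)*(u + z))
56 - k(-5, 6)*B(4, 2) = 56 - (-5)*(4² - 16*4 - 46/3*2 + 2*4) = 56 - (-5)*(16 - 64 - 92/3 + 8) = 56 - (-5)*(-212)/3 = 56 - 1*1060/3 = 56 - 1060/3 = -892/3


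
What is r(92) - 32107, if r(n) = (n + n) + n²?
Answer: -23459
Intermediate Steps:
r(n) = n² + 2*n (r(n) = 2*n + n² = n² + 2*n)
r(92) - 32107 = 92*(2 + 92) - 32107 = 92*94 - 32107 = 8648 - 32107 = -23459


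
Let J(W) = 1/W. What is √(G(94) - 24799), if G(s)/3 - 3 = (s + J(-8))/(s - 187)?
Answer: I*√381217602/124 ≈ 157.46*I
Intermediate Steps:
G(s) = 9 + 3*(-⅛ + s)/(-187 + s) (G(s) = 9 + 3*((s + 1/(-8))/(s - 187)) = 9 + 3*((s - ⅛)/(-187 + s)) = 9 + 3*((-⅛ + s)/(-187 + s)) = 9 + 3*(-⅛ + s)/(-187 + s))
√(G(94) - 24799) = √(3*(-4489 + 32*94)/(8*(-187 + 94)) - 24799) = √((3/8)*(-4489 + 3008)/(-93) - 24799) = √((3/8)*(-1/93)*(-1481) - 24799) = √(1481/248 - 24799) = √(-6148671/248) = I*√381217602/124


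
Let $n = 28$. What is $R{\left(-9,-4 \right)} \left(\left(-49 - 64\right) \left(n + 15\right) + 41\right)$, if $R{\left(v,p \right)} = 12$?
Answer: $-57816$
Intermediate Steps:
$R{\left(-9,-4 \right)} \left(\left(-49 - 64\right) \left(n + 15\right) + 41\right) = 12 \left(\left(-49 - 64\right) \left(28 + 15\right) + 41\right) = 12 \left(\left(-113\right) 43 + 41\right) = 12 \left(-4859 + 41\right) = 12 \left(-4818\right) = -57816$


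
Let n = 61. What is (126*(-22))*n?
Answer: -169092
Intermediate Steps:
(126*(-22))*n = (126*(-22))*61 = -2772*61 = -169092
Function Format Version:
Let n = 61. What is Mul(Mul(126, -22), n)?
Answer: -169092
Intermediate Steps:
Mul(Mul(126, -22), n) = Mul(Mul(126, -22), 61) = Mul(-2772, 61) = -169092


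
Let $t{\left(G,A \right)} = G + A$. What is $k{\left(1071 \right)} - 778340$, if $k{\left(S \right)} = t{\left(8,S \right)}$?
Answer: $-777261$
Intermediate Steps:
$t{\left(G,A \right)} = A + G$
$k{\left(S \right)} = 8 + S$ ($k{\left(S \right)} = S + 8 = 8 + S$)
$k{\left(1071 \right)} - 778340 = \left(8 + 1071\right) - 778340 = 1079 - 778340 = -777261$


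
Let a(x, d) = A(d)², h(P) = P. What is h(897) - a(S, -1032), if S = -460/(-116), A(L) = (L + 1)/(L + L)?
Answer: 3820243151/4260096 ≈ 896.75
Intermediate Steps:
A(L) = (1 + L)/(2*L) (A(L) = (1 + L)/((2*L)) = (1 + L)*(1/(2*L)) = (1 + L)/(2*L))
S = 115/29 (S = -460*(-1/116) = 115/29 ≈ 3.9655)
a(x, d) = (1 + d)²/(4*d²) (a(x, d) = ((1 + d)/(2*d))² = (1 + d)²/(4*d²))
h(897) - a(S, -1032) = 897 - (1 - 1032)²/(4*(-1032)²) = 897 - (-1031)²/(4*1065024) = 897 - 1062961/(4*1065024) = 897 - 1*1062961/4260096 = 897 - 1062961/4260096 = 3820243151/4260096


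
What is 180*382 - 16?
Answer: 68744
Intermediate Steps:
180*382 - 16 = 68760 - 16 = 68744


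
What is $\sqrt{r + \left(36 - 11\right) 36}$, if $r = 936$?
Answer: $6 \sqrt{51} \approx 42.849$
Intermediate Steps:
$\sqrt{r + \left(36 - 11\right) 36} = \sqrt{936 + \left(36 - 11\right) 36} = \sqrt{936 + 25 \cdot 36} = \sqrt{936 + 900} = \sqrt{1836} = 6 \sqrt{51}$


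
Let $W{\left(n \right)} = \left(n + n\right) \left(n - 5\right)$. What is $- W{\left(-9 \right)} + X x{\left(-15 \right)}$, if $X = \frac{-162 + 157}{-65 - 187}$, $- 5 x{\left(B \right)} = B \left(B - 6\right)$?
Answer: $- \frac{1013}{4} \approx -253.25$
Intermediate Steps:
$x{\left(B \right)} = - \frac{B \left(-6 + B\right)}{5}$ ($x{\left(B \right)} = - \frac{B \left(B - 6\right)}{5} = - \frac{B \left(-6 + B\right)}{5}$)
$W{\left(n \right)} = 2 n \left(-5 + n\right)$
$X = \frac{5}{252}$ ($X = - \frac{5}{-252} = \left(-5\right) \left(- \frac{1}{252}\right) = \frac{5}{252} \approx 0.019841$)
$- W{\left(-9 \right)} + X x{\left(-15 \right)} = - 2 \left(-9\right) \left(-5 - 9\right) + \frac{5 \cdot \frac{1}{5} \left(-15\right) \left(6 - -15\right)}{252} = - 2 \left(-9\right) \left(-14\right) + \frac{5 \cdot \frac{1}{5} \left(-15\right) \left(6 + 15\right)}{252} = \left(-1\right) 252 + \frac{5 \cdot \frac{1}{5} \left(-15\right) 21}{252} = -252 + \frac{5}{252} \left(-63\right) = -252 - \frac{5}{4} = - \frac{1013}{4}$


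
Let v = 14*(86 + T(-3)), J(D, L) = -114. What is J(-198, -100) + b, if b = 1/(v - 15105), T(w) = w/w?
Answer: -1583119/13887 ≈ -114.00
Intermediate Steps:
T(w) = 1
v = 1218 (v = 14*(86 + 1) = 14*87 = 1218)
b = -1/13887 (b = 1/(1218 - 15105) = 1/(-13887) = -1/13887 ≈ -7.2010e-5)
J(-198, -100) + b = -114 - 1/13887 = -1583119/13887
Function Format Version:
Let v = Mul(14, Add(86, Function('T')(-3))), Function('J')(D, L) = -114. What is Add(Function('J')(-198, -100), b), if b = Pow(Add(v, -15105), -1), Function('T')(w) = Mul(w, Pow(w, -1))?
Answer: Rational(-1583119, 13887) ≈ -114.00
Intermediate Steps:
Function('T')(w) = 1
v = 1218 (v = Mul(14, Add(86, 1)) = Mul(14, 87) = 1218)
b = Rational(-1, 13887) (b = Pow(Add(1218, -15105), -1) = Pow(-13887, -1) = Rational(-1, 13887) ≈ -7.2010e-5)
Add(Function('J')(-198, -100), b) = Add(-114, Rational(-1, 13887)) = Rational(-1583119, 13887)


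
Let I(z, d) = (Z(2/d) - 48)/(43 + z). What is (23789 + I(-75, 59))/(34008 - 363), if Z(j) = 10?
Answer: 126881/179440 ≈ 0.70709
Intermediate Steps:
I(z, d) = -38/(43 + z) (I(z, d) = (10 - 48)/(43 + z) = -38/(43 + z))
(23789 + I(-75, 59))/(34008 - 363) = (23789 - 38/(43 - 75))/(34008 - 363) = (23789 - 38/(-32))/33645 = (23789 - 38*(-1/32))*(1/33645) = (23789 + 19/16)*(1/33645) = (380643/16)*(1/33645) = 126881/179440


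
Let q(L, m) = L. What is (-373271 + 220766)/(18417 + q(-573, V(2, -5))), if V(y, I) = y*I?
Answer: -50835/5948 ≈ -8.5466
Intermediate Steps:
V(y, I) = I*y
(-373271 + 220766)/(18417 + q(-573, V(2, -5))) = (-373271 + 220766)/(18417 - 573) = -152505/17844 = -152505*1/17844 = -50835/5948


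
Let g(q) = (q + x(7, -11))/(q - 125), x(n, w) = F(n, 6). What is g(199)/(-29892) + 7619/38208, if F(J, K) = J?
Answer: 701892421/3521516736 ≈ 0.19932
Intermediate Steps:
x(n, w) = n
g(q) = (7 + q)/(-125 + q) (g(q) = (q + 7)/(q - 125) = (7 + q)/(-125 + q))
g(199)/(-29892) + 7619/38208 = ((7 + 199)/(-125 + 199))/(-29892) + 7619/38208 = (206/74)*(-1/29892) + 7619*(1/38208) = ((1/74)*206)*(-1/29892) + 7619/38208 = (103/37)*(-1/29892) + 7619/38208 = -103/1106004 + 7619/38208 = 701892421/3521516736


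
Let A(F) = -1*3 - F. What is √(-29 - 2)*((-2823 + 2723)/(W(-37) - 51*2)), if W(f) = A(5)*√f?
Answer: 50*√31/(-51*I + 4*√37) ≈ 2.1214 + 4.4465*I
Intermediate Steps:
A(F) = -3 - F
W(f) = -8*√f (W(f) = (-3 - 1*5)*√f = (-3 - 5)*√f = -8*√f)
√(-29 - 2)*((-2823 + 2723)/(W(-37) - 51*2)) = √(-29 - 2)*((-2823 + 2723)/(-8*I*√37 - 51*2)) = √(-31)*(-100/(-8*I*√37 - 102)) = (I*√31)*(-100/(-8*I*√37 - 102)) = (I*√31)*(-100/(-102 - 8*I*√37)) = -100*I*√31/(-102 - 8*I*√37)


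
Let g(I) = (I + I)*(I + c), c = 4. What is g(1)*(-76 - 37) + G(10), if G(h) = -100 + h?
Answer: -1220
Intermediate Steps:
g(I) = 2*I*(4 + I) (g(I) = (I + I)*(I + 4) = (2*I)*(4 + I) = 2*I*(4 + I))
g(1)*(-76 - 37) + G(10) = (2*1*(4 + 1))*(-76 - 37) + (-100 + 10) = (2*1*5)*(-113) - 90 = 10*(-113) - 90 = -1130 - 90 = -1220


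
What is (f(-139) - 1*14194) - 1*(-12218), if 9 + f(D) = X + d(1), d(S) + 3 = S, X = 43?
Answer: -1944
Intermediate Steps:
d(S) = -3 + S
f(D) = 32 (f(D) = -9 + (43 + (-3 + 1)) = -9 + (43 - 2) = -9 + 41 = 32)
(f(-139) - 1*14194) - 1*(-12218) = (32 - 1*14194) - 1*(-12218) = (32 - 14194) + 12218 = -14162 + 12218 = -1944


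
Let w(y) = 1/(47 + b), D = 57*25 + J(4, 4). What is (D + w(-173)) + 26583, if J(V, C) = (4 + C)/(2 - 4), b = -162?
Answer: 3220459/115 ≈ 28004.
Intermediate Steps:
J(V, C) = -2 - C/2 (J(V, C) = (4 + C)/(-2) = (4 + C)*(-½) = -2 - C/2)
D = 1421 (D = 57*25 + (-2 - ½*4) = 1425 + (-2 - 2) = 1425 - 4 = 1421)
w(y) = -1/115 (w(y) = 1/(47 - 162) = 1/(-115) = -1/115)
(D + w(-173)) + 26583 = (1421 - 1/115) + 26583 = 163414/115 + 26583 = 3220459/115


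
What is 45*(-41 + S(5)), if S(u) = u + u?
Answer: -1395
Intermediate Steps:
S(u) = 2*u
45*(-41 + S(5)) = 45*(-41 + 2*5) = 45*(-41 + 10) = 45*(-31) = -1395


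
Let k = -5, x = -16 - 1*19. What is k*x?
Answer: 175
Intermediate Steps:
x = -35 (x = -16 - 19 = -35)
k*x = -5*(-35) = 175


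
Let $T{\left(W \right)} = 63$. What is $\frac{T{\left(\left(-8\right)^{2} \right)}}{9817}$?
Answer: $\frac{63}{9817} \approx 0.0064174$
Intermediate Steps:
$\frac{T{\left(\left(-8\right)^{2} \right)}}{9817} = \frac{63}{9817}$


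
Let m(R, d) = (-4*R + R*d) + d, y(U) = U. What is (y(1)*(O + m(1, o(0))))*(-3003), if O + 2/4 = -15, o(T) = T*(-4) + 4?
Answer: 69069/2 ≈ 34535.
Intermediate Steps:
o(T) = 4 - 4*T (o(T) = -4*T + 4 = 4 - 4*T)
m(R, d) = d - 4*R + R*d
O = -31/2 (O = -½ - 15 = -31/2 ≈ -15.500)
(y(1)*(O + m(1, o(0))))*(-3003) = (1*(-31/2 + ((4 - 4*0) - 4*1 + 1*(4 - 4*0))))*(-3003) = (1*(-31/2 + ((4 + 0) - 4 + 1*(4 + 0))))*(-3003) = (1*(-31/2 + (4 - 4 + 1*4)))*(-3003) = (1*(-31/2 + (4 - 4 + 4)))*(-3003) = (1*(-31/2 + 4))*(-3003) = (1*(-23/2))*(-3003) = -23/2*(-3003) = 69069/2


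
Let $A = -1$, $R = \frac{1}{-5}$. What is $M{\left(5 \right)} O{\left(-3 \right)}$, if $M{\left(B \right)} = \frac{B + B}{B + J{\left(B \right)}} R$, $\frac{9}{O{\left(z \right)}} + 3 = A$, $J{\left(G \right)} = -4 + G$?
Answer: $\frac{3}{4} \approx 0.75$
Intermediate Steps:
$R = - \frac{1}{5} \approx -0.2$
$O{\left(z \right)} = - \frac{9}{4}$ ($O{\left(z \right)} = \frac{9}{-3 - 1} = \frac{9}{-4} = 9 \left(- \frac{1}{4}\right) = - \frac{9}{4}$)
$M{\left(B \right)} = - \frac{2 B}{5 \left(-4 + 2 B\right)}$ ($M{\left(B \right)} = \frac{B + B}{B + \left(-4 + B\right)} \left(- \frac{1}{5}\right) = \frac{2 B}{-4 + 2 B} \left(- \frac{1}{5}\right) = - \frac{2 B}{5 \left(-4 + 2 B\right)}$)
$M{\left(5 \right)} O{\left(-3 \right)} = \left(-1\right) 5 \frac{1}{-10 + 5 \cdot 5} \left(- \frac{9}{4}\right) = \left(-1\right) 5 \frac{1}{-10 + 25} \left(- \frac{9}{4}\right) = \left(-1\right) 5 \cdot \frac{1}{15} \left(- \frac{9}{4}\right) = \left(- \frac{1}{3}\right) \left(- \frac{9}{4}\right) = \frac{3}{4}$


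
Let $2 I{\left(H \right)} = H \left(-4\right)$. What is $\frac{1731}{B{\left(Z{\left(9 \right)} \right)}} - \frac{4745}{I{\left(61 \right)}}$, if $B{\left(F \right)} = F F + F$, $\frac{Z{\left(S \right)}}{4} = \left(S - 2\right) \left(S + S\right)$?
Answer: $\frac{201318097}{5175240} \approx 38.9$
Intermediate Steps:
$Z{\left(S \right)} = 8 S \left(-2 + S\right)$ ($Z{\left(S \right)} = 4 \left(S - 2\right) \left(S + S\right) = 4 \left(-2 + S\right) 2 S = 4 \cdot 2 S \left(-2 + S\right) = 8 S \left(-2 + S\right)$)
$B{\left(F \right)} = F + F^{2}$ ($B{\left(F \right)} = F^{2} + F = F + F^{2}$)
$I{\left(H \right)} = - 2 H$ ($I{\left(H \right)} = \frac{H \left(-4\right)}{2} = \frac{\left(-4\right) H}{2} = - 2 H$)
$\frac{1731}{B{\left(Z{\left(9 \right)} \right)}} - \frac{4745}{I{\left(61 \right)}} = \frac{1731}{8 \cdot 9 \left(-2 + 9\right) \left(1 + 8 \cdot 9 \left(-2 + 9\right)\right)} - \frac{4745}{\left(-2\right) 61} = \frac{1731}{8 \cdot 9 \cdot 7 \left(1 + 8 \cdot 9 \cdot 7\right)} - \frac{4745}{-122} = \frac{1731}{504 \left(1 + 504\right)} - - \frac{4745}{122} = \frac{1731}{504 \cdot 505} + \frac{4745}{122} = \frac{1731}{254520} + \frac{4745}{122} = 1731 \cdot \frac{1}{254520} + \frac{4745}{122} = \frac{577}{84840} + \frac{4745}{122} = \frac{201318097}{5175240}$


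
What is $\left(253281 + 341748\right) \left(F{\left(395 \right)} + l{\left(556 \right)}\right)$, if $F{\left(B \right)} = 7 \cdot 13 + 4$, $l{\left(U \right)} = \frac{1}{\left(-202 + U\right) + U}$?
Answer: $\frac{51440852079}{910} \approx 5.6528 \cdot 10^{7}$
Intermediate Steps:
$l{\left(U \right)} = \frac{1}{-202 + 2 U}$
$F{\left(B \right)} = 95$ ($F{\left(B \right)} = 91 + 4 = 95$)
$\left(253281 + 341748\right) \left(F{\left(395 \right)} + l{\left(556 \right)}\right) = \left(253281 + 341748\right) \left(95 + \frac{1}{2 \left(-101 + 556\right)}\right) = 595029 \left(95 + \frac{1}{2 \cdot 455}\right) = 595029 \left(95 + \frac{1}{2} \cdot \frac{1}{455}\right) = 595029 \left(95 + \frac{1}{910}\right) = 595029 \cdot \frac{86451}{910} = \frac{51440852079}{910}$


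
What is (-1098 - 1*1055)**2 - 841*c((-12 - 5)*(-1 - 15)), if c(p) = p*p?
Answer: -57585135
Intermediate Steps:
c(p) = p**2
(-1098 - 1*1055)**2 - 841*c((-12 - 5)*(-1 - 15)) = (-1098 - 1*1055)**2 - 841*(-1 - 15)**2*(-12 - 5)**2 = (-1098 - 1055)**2 - 841*(-17*(-16))**2 = (-2153)**2 - 841*272**2 = 4635409 - 841*73984 = 4635409 - 62220544 = -57585135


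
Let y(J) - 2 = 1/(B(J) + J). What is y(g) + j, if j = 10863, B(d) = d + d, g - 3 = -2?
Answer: 32596/3 ≈ 10865.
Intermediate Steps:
g = 1 (g = 3 - 2 = 1)
B(d) = 2*d
y(J) = 2 + 1/(3*J) (y(J) = 2 + 1/(2*J + J) = 2 + 1/(3*J))
y(g) + j = (2 + (1/3)/1) + 10863 = (2 + (1/3)*1) + 10863 = (2 + 1/3) + 10863 = 7/3 + 10863 = 32596/3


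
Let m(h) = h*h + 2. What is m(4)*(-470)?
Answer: -8460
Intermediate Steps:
m(h) = 2 + h**2 (m(h) = h**2 + 2 = 2 + h**2)
m(4)*(-470) = (2 + 4**2)*(-470) = (2 + 16)*(-470) = 18*(-470) = -8460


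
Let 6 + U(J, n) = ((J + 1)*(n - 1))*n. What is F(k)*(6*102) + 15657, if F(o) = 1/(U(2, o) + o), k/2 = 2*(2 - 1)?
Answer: 15675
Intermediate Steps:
k = 4 (k = 2*(2*(2 - 1)) = 2*(2*1) = 2*2 = 4)
U(J, n) = -6 + n*(1 + J)*(-1 + n) (U(J, n) = -6 + ((J + 1)*(n - 1))*n = -6 + ((1 + J)*(-1 + n))*n = -6 + n*(1 + J)*(-1 + n))
F(o) = 1/(-6 - 2*o + 3*o²) (F(o) = 1/((-6 + o² - o + 2*o² - 1*2*o) + o) = 1/((-6 + o² - o + 2*o² - 2*o) + o) = 1/((-6 - 3*o + 3*o²) + o) = 1/(-6 - 2*o + 3*o²))
F(k)*(6*102) + 15657 = (6*102)/(-6 - 2*4 + 3*4²) + 15657 = 612/(-6 - 8 + 3*16) + 15657 = 612/(-6 - 8 + 48) + 15657 = 612/34 + 15657 = (1/34)*612 + 15657 = 18 + 15657 = 15675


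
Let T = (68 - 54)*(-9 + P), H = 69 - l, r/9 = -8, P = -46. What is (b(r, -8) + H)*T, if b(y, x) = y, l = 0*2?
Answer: 2310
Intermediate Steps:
r = -72 (r = 9*(-8) = -72)
l = 0
H = 69 (H = 69 - 1*0 = 69 + 0 = 69)
T = -770 (T = (68 - 54)*(-9 - 46) = 14*(-55) = -770)
(b(r, -8) + H)*T = (-72 + 69)*(-770) = -3*(-770) = 2310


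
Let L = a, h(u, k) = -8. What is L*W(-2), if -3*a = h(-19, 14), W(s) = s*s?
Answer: 32/3 ≈ 10.667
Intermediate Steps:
W(s) = s²
a = 8/3 (a = -⅓*(-8) = 8/3 ≈ 2.6667)
L = 8/3 ≈ 2.6667
L*W(-2) = (8/3)*(-2)² = (8/3)*4 = 32/3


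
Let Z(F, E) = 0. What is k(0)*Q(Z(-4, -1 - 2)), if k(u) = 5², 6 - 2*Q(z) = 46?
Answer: -500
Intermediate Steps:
Q(z) = -20 (Q(z) = 3 - ½*46 = 3 - 23 = -20)
k(u) = 25
k(0)*Q(Z(-4, -1 - 2)) = 25*(-20) = -500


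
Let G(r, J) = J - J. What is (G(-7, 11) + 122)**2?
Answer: 14884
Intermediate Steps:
G(r, J) = 0
(G(-7, 11) + 122)**2 = (0 + 122)**2 = 122**2 = 14884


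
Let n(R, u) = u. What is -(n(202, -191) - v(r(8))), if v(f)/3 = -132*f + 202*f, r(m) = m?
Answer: 1871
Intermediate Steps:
v(f) = 210*f (v(f) = 3*(-132*f + 202*f) = 3*(70*f) = 210*f)
-(n(202, -191) - v(r(8))) = -(-191 - 210*8) = -(-191 - 1*1680) = -(-191 - 1680) = -1*(-1871) = 1871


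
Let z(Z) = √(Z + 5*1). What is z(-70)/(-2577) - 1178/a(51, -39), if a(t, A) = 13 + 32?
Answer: -1178/45 - I*√65/2577 ≈ -26.178 - 0.0031285*I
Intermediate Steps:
z(Z) = √(5 + Z) (z(Z) = √(Z + 5) = √(5 + Z))
a(t, A) = 45
z(-70)/(-2577) - 1178/a(51, -39) = √(5 - 70)/(-2577) - 1178/45 = √(-65)*(-1/2577) - 1178*1/45 = (I*√65)*(-1/2577) - 1178/45 = -I*√65/2577 - 1178/45 = -1178/45 - I*√65/2577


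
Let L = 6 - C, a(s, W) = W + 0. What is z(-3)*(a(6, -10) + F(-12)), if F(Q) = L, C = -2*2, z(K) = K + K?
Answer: 0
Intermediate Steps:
z(K) = 2*K
a(s, W) = W
C = -4
L = 10 (L = 6 - 1*(-4) = 6 + 4 = 10)
F(Q) = 10
z(-3)*(a(6, -10) + F(-12)) = (2*(-3))*(-10 + 10) = -6*0 = 0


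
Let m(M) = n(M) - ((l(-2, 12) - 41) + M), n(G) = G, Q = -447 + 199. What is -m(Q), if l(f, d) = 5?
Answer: -36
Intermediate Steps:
Q = -248
m(M) = 36 (m(M) = M - ((5 - 41) + M) = M - (-36 + M) = M + (36 - M) = 36)
-m(Q) = -1*36 = -36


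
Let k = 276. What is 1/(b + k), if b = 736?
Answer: 1/1012 ≈ 0.00098814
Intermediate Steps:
1/(b + k) = 1/(736 + 276) = 1/1012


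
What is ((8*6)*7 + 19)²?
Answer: 126025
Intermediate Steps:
((8*6)*7 + 19)² = (48*7 + 19)² = (336 + 19)² = 355² = 126025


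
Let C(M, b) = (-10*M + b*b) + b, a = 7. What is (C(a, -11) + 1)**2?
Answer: 1681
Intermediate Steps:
C(M, b) = b + b**2 - 10*M (C(M, b) = (-10*M + b**2) + b = (b**2 - 10*M) + b = b + b**2 - 10*M)
(C(a, -11) + 1)**2 = ((-11 + (-11)**2 - 10*7) + 1)**2 = ((-11 + 121 - 70) + 1)**2 = (40 + 1)**2 = 41**2 = 1681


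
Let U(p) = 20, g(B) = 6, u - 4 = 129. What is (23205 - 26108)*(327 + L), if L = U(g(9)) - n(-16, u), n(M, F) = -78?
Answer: -1233775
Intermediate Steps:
u = 133 (u = 4 + 129 = 133)
L = 98 (L = 20 - 1*(-78) = 20 + 78 = 98)
(23205 - 26108)*(327 + L) = (23205 - 26108)*(327 + 98) = -2903*425 = -1233775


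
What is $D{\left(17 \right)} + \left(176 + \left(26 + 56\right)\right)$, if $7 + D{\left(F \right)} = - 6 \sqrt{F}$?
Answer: $251 - 6 \sqrt{17} \approx 226.26$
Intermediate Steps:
$D{\left(F \right)} = -7 - 6 \sqrt{F}$
$D{\left(17 \right)} + \left(176 + \left(26 + 56\right)\right) = \left(-7 - 6 \sqrt{17}\right) + \left(176 + \left(26 + 56\right)\right) = \left(-7 - 6 \sqrt{17}\right) + \left(176 + 82\right) = \left(-7 - 6 \sqrt{17}\right) + 258 = 251 - 6 \sqrt{17}$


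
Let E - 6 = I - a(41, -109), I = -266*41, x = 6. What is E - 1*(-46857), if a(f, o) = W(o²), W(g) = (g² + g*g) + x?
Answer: -282280371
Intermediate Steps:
W(g) = 6 + 2*g² (W(g) = (g² + g*g) + 6 = (g² + g²) + 6 = 2*g² + 6 = 6 + 2*g²)
a(f, o) = 6 + 2*o⁴ (a(f, o) = 6 + 2*(o²)² = 6 + 2*o⁴)
I = -10906
E = -282327228 (E = 6 + (-10906 - (6 + 2*(-109)⁴)) = 6 + (-10906 - (6 + 2*141158161)) = 6 + (-10906 - (6 + 282316322)) = 6 + (-10906 - 1*282316328) = 6 + (-10906 - 282316328) = 6 - 282327234 = -282327228)
E - 1*(-46857) = -282327228 - 1*(-46857) = -282327228 + 46857 = -282280371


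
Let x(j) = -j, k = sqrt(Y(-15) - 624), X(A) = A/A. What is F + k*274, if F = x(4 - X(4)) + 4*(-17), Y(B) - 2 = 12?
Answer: -71 + 274*I*sqrt(610) ≈ -71.0 + 6767.3*I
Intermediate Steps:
Y(B) = 14 (Y(B) = 2 + 12 = 14)
X(A) = 1
k = I*sqrt(610) (k = sqrt(14 - 624) = sqrt(-610) = I*sqrt(610) ≈ 24.698*I)
F = -71 (F = -(4 - 1*1) + 4*(-17) = -(4 - 1) - 68 = -1*3 - 68 = -3 - 68 = -71)
F + k*274 = -71 + (I*sqrt(610))*274 = -71 + 274*I*sqrt(610)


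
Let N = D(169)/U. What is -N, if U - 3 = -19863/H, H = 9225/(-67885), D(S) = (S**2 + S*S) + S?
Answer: -11744655/29965054 ≈ -0.39194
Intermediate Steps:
D(S) = S + 2*S**2 (D(S) = (S**2 + S**2) + S = 2*S**2 + S = S + 2*S**2)
H = -1845/13577 (H = 9225*(-1/67885) = -1845/13577 ≈ -0.13589)
U = 29965054/205 (U = 3 - 19863/(-1845/13577) = 3 - 19863*(-13577/1845) = 3 + 29964439/205 = 29965054/205 ≈ 1.4617e+5)
N = 11744655/29965054 (N = (169*(1 + 2*169))/(29965054/205) = (169*(1 + 338))*(205/29965054) = (169*339)*(205/29965054) = 57291*(205/29965054) = 11744655/29965054 ≈ 0.39194)
-N = -1*11744655/29965054 = -11744655/29965054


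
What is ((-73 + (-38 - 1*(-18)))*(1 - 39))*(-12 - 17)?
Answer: -102486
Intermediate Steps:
((-73 + (-38 - 1*(-18)))*(1 - 39))*(-12 - 17) = ((-73 + (-38 + 18))*(-38))*(-29) = ((-73 - 20)*(-38))*(-29) = -93*(-38)*(-29) = 3534*(-29) = -102486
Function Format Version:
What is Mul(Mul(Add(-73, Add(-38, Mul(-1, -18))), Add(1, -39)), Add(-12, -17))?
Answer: -102486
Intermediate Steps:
Mul(Mul(Add(-73, Add(-38, Mul(-1, -18))), Add(1, -39)), Add(-12, -17)) = Mul(Mul(Add(-73, Add(-38, 18)), -38), -29) = Mul(Mul(Add(-73, -20), -38), -29) = Mul(Mul(-93, -38), -29) = Mul(3534, -29) = -102486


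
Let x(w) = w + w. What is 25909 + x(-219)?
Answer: 25471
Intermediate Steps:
x(w) = 2*w
25909 + x(-219) = 25909 + 2*(-219) = 25909 - 438 = 25471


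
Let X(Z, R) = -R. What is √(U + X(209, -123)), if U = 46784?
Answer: √46907 ≈ 216.58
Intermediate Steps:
√(U + X(209, -123)) = √(46784 - 1*(-123)) = √(46784 + 123) = √46907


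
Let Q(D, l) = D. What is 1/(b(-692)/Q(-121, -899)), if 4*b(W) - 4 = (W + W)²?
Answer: -121/478865 ≈ -0.00025268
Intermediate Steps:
b(W) = 1 + W² (b(W) = 1 + (W + W)²/4 = 1 + (2*W)²/4 = 1 + (4*W²)/4 = 1 + W²)
1/(b(-692)/Q(-121, -899)) = 1/((1 + (-692)²)/(-121)) = 1/((1 + 478864)*(-1/121)) = 1/(478865*(-1/121)) = 1/(-478865/121) = -121/478865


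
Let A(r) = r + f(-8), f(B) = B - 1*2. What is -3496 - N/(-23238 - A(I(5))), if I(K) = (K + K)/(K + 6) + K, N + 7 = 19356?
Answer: -893270369/255573 ≈ -3495.2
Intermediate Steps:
N = 19349 (N = -7 + 19356 = 19349)
f(B) = -2 + B (f(B) = B - 2 = -2 + B)
I(K) = K + 2*K/(6 + K) (I(K) = (2*K)/(6 + K) + K = 2*K/(6 + K) + K = K + 2*K/(6 + K))
A(r) = -10 + r (A(r) = r + (-2 - 8) = r - 10 = -10 + r)
-3496 - N/(-23238 - A(I(5))) = -3496 - 19349/(-23238 - (-10 + 5*(8 + 5)/(6 + 5))) = -3496 - 19349/(-23238 - (-10 + 5*13/11)) = -3496 - 19349/(-23238 - (-10 + 5*(1/11)*13)) = -3496 - 19349/(-23238 - (-10 + 65/11)) = -3496 - 19349/(-23238 - 1*(-45/11)) = -3496 - 19349/(-23238 + 45/11) = -3496 - 19349/(-255573/11) = -3496 - 19349*(-11)/255573 = -3496 - 1*(-212839/255573) = -3496 + 212839/255573 = -893270369/255573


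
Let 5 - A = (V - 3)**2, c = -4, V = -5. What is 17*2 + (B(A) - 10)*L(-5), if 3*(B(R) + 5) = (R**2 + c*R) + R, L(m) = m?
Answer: -17963/3 ≈ -5987.7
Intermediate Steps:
A = -59 (A = 5 - (-5 - 3)**2 = 5 - 1*(-8)**2 = 5 - 1*64 = 5 - 64 = -59)
B(R) = -5 - R + R**2/3 (B(R) = -5 + ((R**2 - 4*R) + R)/3 = -5 + (R**2 - 3*R)/3 = -5 + (-R + R**2/3) = -5 - R + R**2/3)
17*2 + (B(A) - 10)*L(-5) = 17*2 + ((-5 - 1*(-59) + (1/3)*(-59)**2) - 10)*(-5) = 34 + ((-5 + 59 + (1/3)*3481) - 10)*(-5) = 34 + ((-5 + 59 + 3481/3) - 10)*(-5) = 34 + (3643/3 - 10)*(-5) = 34 + (3613/3)*(-5) = 34 - 18065/3 = -17963/3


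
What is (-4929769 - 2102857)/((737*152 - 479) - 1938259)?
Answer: 3516313/913357 ≈ 3.8499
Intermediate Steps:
(-4929769 - 2102857)/((737*152 - 479) - 1938259) = -7032626/((112024 - 479) - 1938259) = -7032626/(111545 - 1938259) = -7032626/(-1826714) = -7032626*(-1/1826714) = 3516313/913357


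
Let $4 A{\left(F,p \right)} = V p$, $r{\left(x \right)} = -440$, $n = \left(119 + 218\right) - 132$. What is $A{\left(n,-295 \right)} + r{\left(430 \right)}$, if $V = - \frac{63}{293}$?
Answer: $- \frac{497095}{1172} \approx -424.14$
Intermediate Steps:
$n = 205$ ($n = 337 - 132 = 205$)
$V = - \frac{63}{293}$ ($V = \left(-63\right) \frac{1}{293} = - \frac{63}{293} \approx -0.21502$)
$A{\left(F,p \right)} = - \frac{63 p}{1172}$ ($A{\left(F,p \right)} = \frac{\left(- \frac{63}{293}\right) p}{4} = - \frac{63 p}{1172}$)
$A{\left(n,-295 \right)} + r{\left(430 \right)} = \left(- \frac{63}{1172}\right) \left(-295\right) - 440 = \frac{18585}{1172} - 440 = - \frac{497095}{1172}$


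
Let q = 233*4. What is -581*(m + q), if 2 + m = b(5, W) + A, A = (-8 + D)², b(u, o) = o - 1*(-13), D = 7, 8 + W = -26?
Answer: -528710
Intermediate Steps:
W = -34 (W = -8 - 26 = -34)
q = 932
b(u, o) = 13 + o (b(u, o) = o + 13 = 13 + o)
A = 1 (A = (-8 + 7)² = (-1)² = 1)
m = -22 (m = -2 + ((13 - 34) + 1) = -2 + (-21 + 1) = -2 - 20 = -22)
-581*(m + q) = -581*(-22 + 932) = -581*910 = -528710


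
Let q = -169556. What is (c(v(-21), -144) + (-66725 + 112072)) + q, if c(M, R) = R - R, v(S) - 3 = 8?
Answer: -124209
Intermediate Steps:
v(S) = 11 (v(S) = 3 + 8 = 11)
c(M, R) = 0
(c(v(-21), -144) + (-66725 + 112072)) + q = (0 + (-66725 + 112072)) - 169556 = (0 + 45347) - 169556 = 45347 - 169556 = -124209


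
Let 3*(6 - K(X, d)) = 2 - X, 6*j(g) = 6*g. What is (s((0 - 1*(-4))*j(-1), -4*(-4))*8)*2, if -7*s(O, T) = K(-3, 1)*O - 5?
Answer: 1072/21 ≈ 51.048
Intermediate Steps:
j(g) = g (j(g) = (6*g)/6 = g)
K(X, d) = 16/3 + X/3 (K(X, d) = 6 - (2 - X)/3 = 6 + (-⅔ + X/3) = 16/3 + X/3)
s(O, T) = 5/7 - 13*O/21 (s(O, T) = -((16/3 + (⅓)*(-3))*O - 5)/7 = -((16/3 - 1)*O - 5)/7 = -(13*O/3 - 5)/7 = -(-5 + 13*O/3)/7 = 5/7 - 13*O/21)
(s((0 - 1*(-4))*j(-1), -4*(-4))*8)*2 = ((5/7 - 13*(0 - 1*(-4))*(-1)/21)*8)*2 = ((5/7 - 13*(0 + 4)*(-1)/21)*8)*2 = ((5/7 - 52*(-1)/21)*8)*2 = ((5/7 - 13/21*(-4))*8)*2 = ((5/7 + 52/21)*8)*2 = ((67/21)*8)*2 = (536/21)*2 = 1072/21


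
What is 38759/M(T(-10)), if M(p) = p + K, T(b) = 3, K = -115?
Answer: -5537/16 ≈ -346.06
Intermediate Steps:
M(p) = -115 + p (M(p) = p - 115 = -115 + p)
38759/M(T(-10)) = 38759/(-115 + 3) = 38759/(-112) = 38759*(-1/112) = -5537/16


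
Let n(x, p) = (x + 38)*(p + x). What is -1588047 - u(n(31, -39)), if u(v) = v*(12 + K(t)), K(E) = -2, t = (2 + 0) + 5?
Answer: -1582527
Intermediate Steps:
t = 7 (t = 2 + 5 = 7)
n(x, p) = (38 + x)*(p + x)
u(v) = 10*v (u(v) = v*(12 - 2) = v*10 = 10*v)
-1588047 - u(n(31, -39)) = -1588047 - 10*(31² + 38*(-39) + 38*31 - 39*31) = -1588047 - 10*(961 - 1482 + 1178 - 1209) = -1588047 - 10*(-552) = -1588047 - 1*(-5520) = -1588047 + 5520 = -1582527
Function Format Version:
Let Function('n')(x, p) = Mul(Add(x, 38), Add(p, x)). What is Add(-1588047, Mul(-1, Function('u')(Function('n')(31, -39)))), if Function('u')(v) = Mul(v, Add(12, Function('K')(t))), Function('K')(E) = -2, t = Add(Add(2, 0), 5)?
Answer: -1582527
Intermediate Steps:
t = 7 (t = Add(2, 5) = 7)
Function('n')(x, p) = Mul(Add(38, x), Add(p, x))
Function('u')(v) = Mul(10, v) (Function('u')(v) = Mul(v, Add(12, -2)) = Mul(v, 10) = Mul(10, v))
Add(-1588047, Mul(-1, Function('u')(Function('n')(31, -39)))) = Add(-1588047, Mul(-1, Mul(10, Add(Pow(31, 2), Mul(38, -39), Mul(38, 31), Mul(-39, 31))))) = Add(-1588047, Mul(-1, Mul(10, Add(961, -1482, 1178, -1209)))) = Add(-1588047, Mul(-1, Mul(10, -552))) = Add(-1588047, Mul(-1, -5520)) = Add(-1588047, 5520) = -1582527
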